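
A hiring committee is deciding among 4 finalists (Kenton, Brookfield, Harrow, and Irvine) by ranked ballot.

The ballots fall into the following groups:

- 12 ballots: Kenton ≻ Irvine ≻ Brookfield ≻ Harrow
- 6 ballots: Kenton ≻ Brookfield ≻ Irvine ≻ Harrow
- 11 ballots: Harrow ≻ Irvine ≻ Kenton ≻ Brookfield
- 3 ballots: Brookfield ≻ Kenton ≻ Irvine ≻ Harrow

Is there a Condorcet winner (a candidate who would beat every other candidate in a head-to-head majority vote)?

Head-to-head results (32 voters total):
Kenton vs Brookfield: Kenton wins 29–3.
Kenton vs Harrow: Kenton wins 21–11.
Kenton vs Irvine: Kenton wins 21–11.
Brookfield vs Harrow: Brookfield wins 21–11.
Brookfield vs Irvine: Irvine wins 23–9.
Harrow vs Irvine: Irvine wins 21–11.
Kenton beats each rival — Brookfield (29–3), Harrow (21–11), Irvine (21–11) — so Kenton is the Condorcet winner.

Yes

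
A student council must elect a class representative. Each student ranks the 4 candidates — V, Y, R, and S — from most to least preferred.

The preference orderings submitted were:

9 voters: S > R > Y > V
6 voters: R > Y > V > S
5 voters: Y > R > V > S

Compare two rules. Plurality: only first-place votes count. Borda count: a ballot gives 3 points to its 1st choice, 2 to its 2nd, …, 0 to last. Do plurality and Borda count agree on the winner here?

No

Plurality first-place counts: V 0, Y 5, R 6, S 9 → S.
Borda totals: V 11, Y 36, R 46, S 27 → R.
The two rules disagree: plurality picks S, Borda picks R.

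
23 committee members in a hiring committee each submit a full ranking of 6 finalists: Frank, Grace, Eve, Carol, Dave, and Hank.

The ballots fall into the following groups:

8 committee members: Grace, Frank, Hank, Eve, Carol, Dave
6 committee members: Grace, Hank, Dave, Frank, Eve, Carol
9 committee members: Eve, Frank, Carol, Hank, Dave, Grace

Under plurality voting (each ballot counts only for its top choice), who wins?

Grace

First-place vote totals:
  Frank: 0
  Grace: 14
  Eve: 9
  Carol: 0
  Dave: 0
  Hank: 0
Grace has the most first-place votes.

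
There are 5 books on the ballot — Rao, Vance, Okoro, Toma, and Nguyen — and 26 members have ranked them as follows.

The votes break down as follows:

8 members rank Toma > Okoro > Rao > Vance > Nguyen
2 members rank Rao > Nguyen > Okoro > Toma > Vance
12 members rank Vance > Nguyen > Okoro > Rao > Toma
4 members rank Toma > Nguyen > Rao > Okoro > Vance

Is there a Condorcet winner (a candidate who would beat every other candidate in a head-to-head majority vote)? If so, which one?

Head-to-head results (26 voters total):
Rao vs Vance: Rao wins 14–12.
Rao vs Okoro: Okoro wins 20–6.
Rao vs Toma: Rao wins 14–12.
Rao vs Nguyen: Nguyen wins 16–10.
Vance vs Okoro: Okoro wins 14–12.
Vance vs Toma: Toma wins 14–12.
Vance vs Nguyen: Vance wins 20–6.
Okoro vs Toma: Okoro wins 14–12.
Okoro vs Nguyen: Nguyen wins 18–8.
Toma vs Nguyen: Nguyen wins 14–12.
No candidate beats all others: Rao beats Vance beats Nguyen beats Rao, a majority cycle.

No Condorcet winner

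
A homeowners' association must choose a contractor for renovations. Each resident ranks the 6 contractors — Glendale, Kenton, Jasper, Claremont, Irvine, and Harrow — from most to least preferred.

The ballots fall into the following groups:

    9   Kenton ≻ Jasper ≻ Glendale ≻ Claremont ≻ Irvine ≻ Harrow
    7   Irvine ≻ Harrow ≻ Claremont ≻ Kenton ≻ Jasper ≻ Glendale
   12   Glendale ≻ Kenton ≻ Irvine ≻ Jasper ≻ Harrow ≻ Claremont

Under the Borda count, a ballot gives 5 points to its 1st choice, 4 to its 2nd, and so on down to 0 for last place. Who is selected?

Kenton

Borda scores:
  Glendale: 9·3 + 7·0 + 12·5 = 87
  Kenton: 9·5 + 7·2 + 12·4 = 107
  Jasper: 9·4 + 7·1 + 12·2 = 67
  Claremont: 9·2 + 7·3 + 12·0 = 39
  Irvine: 9·1 + 7·5 + 12·3 = 80
  Harrow: 9·0 + 7·4 + 12·1 = 40
Kenton has the highest total.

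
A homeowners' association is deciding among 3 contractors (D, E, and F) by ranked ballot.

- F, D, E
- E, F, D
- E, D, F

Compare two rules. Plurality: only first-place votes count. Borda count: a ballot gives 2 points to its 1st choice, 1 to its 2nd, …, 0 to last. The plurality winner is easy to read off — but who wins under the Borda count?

E

Plurality first-place counts: D 0, E 2, F 1 → E.
Borda totals: D 2, E 4, F 3 → E.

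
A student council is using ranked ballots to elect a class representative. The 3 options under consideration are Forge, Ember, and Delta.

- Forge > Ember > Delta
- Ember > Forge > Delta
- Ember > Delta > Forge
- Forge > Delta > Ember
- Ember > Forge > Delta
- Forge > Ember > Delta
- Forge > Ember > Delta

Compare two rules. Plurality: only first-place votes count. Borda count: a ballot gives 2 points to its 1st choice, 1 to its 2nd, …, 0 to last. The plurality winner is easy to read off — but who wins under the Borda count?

Forge

Plurality first-place counts: Forge 4, Ember 3, Delta 0 → Forge.
Borda totals: Forge 10, Ember 9, Delta 2 → Forge.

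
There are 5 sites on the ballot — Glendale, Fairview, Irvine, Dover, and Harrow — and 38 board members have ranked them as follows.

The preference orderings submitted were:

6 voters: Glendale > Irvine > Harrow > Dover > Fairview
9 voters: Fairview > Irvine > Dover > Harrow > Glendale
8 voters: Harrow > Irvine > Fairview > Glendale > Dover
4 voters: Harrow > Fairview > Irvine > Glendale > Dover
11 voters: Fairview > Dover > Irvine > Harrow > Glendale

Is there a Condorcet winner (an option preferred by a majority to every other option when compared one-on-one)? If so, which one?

Head-to-head results (38 voters total):
Glendale vs Fairview: Fairview wins 32–6.
Glendale vs Irvine: Irvine wins 32–6.
Glendale vs Dover: Dover wins 20–18.
Glendale vs Harrow: Harrow wins 32–6.
Fairview vs Irvine: Fairview wins 24–14.
Fairview vs Dover: Fairview wins 32–6.
Fairview vs Harrow: Fairview wins 20–18.
Irvine vs Dover: Irvine wins 27–11.
Irvine vs Harrow: Irvine wins 26–12.
Dover vs Harrow: Dover wins 20–18.
Fairview beats each rival — Glendale (32–6), Irvine (24–14), Dover (32–6), Harrow (20–18) — so Fairview is the Condorcet winner.

Fairview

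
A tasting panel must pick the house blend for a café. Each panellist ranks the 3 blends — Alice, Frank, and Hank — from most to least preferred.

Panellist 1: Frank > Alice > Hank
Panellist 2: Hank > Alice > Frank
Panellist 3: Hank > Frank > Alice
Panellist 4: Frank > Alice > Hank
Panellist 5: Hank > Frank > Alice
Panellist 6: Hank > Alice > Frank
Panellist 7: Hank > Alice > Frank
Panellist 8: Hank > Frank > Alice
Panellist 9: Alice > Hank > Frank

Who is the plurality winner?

First-place vote totals:
  Alice: 1
  Frank: 2
  Hank: 6
Hank has the most first-place votes.

Hank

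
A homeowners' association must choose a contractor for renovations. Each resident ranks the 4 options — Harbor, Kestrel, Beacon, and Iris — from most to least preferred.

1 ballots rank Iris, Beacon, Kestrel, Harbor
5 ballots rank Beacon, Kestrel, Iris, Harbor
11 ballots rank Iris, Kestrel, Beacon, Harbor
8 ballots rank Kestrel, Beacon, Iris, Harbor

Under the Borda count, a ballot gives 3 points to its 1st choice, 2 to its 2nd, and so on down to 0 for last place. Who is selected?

Kestrel

Borda scores:
  Harbor: 0 + 5·0 + 11·0 + 8·0 = 0
  Kestrel: 1 + 5·2 + 11·2 + 8·3 = 57
  Beacon: 2 + 5·3 + 11·1 + 8·2 = 44
  Iris: 3 + 5·1 + 11·3 + 8·1 = 49
Kestrel has the highest total.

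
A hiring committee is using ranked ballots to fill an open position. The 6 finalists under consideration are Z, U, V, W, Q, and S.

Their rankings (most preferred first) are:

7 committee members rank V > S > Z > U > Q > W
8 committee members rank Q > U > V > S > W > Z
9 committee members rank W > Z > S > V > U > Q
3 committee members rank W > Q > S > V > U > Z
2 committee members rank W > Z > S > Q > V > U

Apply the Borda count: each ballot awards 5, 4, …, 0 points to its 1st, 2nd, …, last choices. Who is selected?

Borda scores:
  Z: 7·3 + 8·0 + 9·4 + 3·0 + 2·4 = 65
  U: 7·2 + 8·4 + 9·1 + 3·1 + 2·0 = 58
  V: 7·5 + 8·3 + 9·2 + 3·2 + 2·1 = 85
  W: 7·0 + 8·1 + 9·5 + 3·5 + 2·5 = 78
  Q: 7·1 + 8·5 + 9·0 + 3·4 + 2·2 = 63
  S: 7·4 + 8·2 + 9·3 + 3·3 + 2·3 = 86
S has the highest total.

S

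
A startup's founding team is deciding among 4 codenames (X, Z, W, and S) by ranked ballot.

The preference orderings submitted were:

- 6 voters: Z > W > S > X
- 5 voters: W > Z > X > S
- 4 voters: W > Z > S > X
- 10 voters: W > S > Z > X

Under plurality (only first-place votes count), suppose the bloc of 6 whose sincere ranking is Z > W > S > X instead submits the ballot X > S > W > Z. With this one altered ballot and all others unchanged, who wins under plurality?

W

First-place totals with the altered ballot: X 6, Z 0, W 19, S 0.
The winner is unchanged: still W.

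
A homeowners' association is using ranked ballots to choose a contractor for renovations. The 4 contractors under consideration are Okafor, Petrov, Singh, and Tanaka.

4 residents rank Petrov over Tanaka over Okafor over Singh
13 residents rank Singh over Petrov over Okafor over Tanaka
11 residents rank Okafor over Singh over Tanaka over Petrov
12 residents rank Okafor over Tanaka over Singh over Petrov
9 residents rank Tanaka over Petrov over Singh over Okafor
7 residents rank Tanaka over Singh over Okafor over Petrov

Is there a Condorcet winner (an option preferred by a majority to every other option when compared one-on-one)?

No

Head-to-head results (56 voters total):
Okafor vs Petrov: Okafor wins 30–26.
Okafor vs Singh: Singh wins 29–27.
Okafor vs Tanaka: Okafor wins 36–20.
Petrov vs Singh: Singh wins 43–13.
Petrov vs Tanaka: Tanaka wins 39–17.
Singh vs Tanaka: Tanaka wins 32–24.
No candidate beats all others: Okafor beats Tanaka beats Singh beats Okafor, a majority cycle.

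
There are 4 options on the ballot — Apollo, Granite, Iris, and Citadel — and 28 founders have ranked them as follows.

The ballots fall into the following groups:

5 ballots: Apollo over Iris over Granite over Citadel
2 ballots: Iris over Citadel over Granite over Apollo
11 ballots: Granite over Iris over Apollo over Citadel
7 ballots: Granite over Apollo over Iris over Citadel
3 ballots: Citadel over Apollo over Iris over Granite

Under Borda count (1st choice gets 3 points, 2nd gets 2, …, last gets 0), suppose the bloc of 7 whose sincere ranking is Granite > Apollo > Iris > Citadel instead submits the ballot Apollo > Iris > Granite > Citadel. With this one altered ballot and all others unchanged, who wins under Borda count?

Borda totals with the altered ballot: Apollo 53, Granite 47, Iris 55, Citadel 13.
The switch changes the winner from Granite to Iris.

Iris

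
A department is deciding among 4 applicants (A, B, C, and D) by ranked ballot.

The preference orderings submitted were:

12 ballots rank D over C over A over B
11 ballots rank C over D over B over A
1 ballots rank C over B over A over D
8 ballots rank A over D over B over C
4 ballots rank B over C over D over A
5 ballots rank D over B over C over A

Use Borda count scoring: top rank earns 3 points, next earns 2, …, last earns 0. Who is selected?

D

Borda scores:
  A: 12·1 + 11·0 + 1 + 8·3 + 4·0 + 5·0 = 37
  B: 12·0 + 11·1 + 2 + 8·1 + 4·3 + 5·2 = 43
  C: 12·2 + 11·3 + 3 + 8·0 + 4·2 + 5·1 = 73
  D: 12·3 + 11·2 + 0 + 8·2 + 4·1 + 5·3 = 93
D has the highest total.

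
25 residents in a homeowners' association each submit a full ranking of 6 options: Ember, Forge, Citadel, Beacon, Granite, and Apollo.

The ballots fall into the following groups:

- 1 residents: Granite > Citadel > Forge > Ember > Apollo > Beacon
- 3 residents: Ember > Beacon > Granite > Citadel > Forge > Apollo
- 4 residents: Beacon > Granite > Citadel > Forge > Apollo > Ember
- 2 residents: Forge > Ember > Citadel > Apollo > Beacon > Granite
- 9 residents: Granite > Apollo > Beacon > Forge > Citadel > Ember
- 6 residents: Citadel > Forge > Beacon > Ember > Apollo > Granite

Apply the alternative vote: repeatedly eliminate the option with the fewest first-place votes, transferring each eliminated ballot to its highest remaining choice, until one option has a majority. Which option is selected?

Round 1: Granite 10, Citadel 6, Beacon 4, Ember 3, Forge 2, Apollo 0. Apollo has the fewest and is eliminated.
Round 2: Granite 10, Citadel 6, Beacon 4, Ember 3, Forge 2. Forge has the fewest and is eliminated.
Round 3: Granite 10, Citadel 6, Ember 5, Beacon 4. Beacon has the fewest and is eliminated.
Round 4: Granite 14, Citadel 6, Ember 5. Granite has a majority.

Granite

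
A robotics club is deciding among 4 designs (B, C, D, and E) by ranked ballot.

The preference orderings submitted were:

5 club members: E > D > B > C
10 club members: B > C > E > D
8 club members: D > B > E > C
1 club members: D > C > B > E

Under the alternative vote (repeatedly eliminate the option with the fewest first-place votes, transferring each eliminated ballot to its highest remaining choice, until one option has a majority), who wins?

Round 1: B 10, D 9, E 5, C 0. C has the fewest and is eliminated.
Round 2: B 10, D 9, E 5. E has the fewest and is eliminated.
Round 3: D 14, B 10. D has a majority.

D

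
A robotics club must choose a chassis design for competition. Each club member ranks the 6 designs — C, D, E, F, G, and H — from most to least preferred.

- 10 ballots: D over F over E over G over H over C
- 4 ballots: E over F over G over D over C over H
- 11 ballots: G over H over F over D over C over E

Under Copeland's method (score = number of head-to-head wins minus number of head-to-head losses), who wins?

F

Pairwise results:
  C vs D: D wins 25–0.
  C vs E: E wins 14–11.
  C vs F: F wins 25–0.
  C vs G: G wins 25–0.
  C vs H: H wins 21–4.
  D vs E: D wins 21–4.
  D vs F: F wins 15–10.
  D vs G: G wins 15–10.
  D vs H: D wins 14–11.
  E vs F: F wins 21–4.
  E vs G: E wins 14–11.
  E vs H: E wins 14–11.
  F vs G: F wins 14–11.
  F vs H: F wins 14–11.
  G vs H: G wins 25–0.
Copeland scores (wins − losses):
  C: 0 − 5 = -5
  D: 3 − 2 = 1
  E: 3 − 2 = 1
  F: 5 − 0 = 5
  G: 3 − 2 = 1
  H: 1 − 4 = -3
F has the best Copeland score.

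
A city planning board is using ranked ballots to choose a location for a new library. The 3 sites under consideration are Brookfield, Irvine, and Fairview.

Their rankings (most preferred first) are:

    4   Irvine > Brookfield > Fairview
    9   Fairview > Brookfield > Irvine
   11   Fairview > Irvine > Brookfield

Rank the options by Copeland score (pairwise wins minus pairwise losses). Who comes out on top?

Fairview

Pairwise results:
  Brookfield vs Irvine: Irvine wins 15–9.
  Brookfield vs Fairview: Fairview wins 20–4.
  Irvine vs Fairview: Fairview wins 20–4.
Copeland scores (wins − losses):
  Brookfield: 0 − 2 = -2
  Irvine: 1 − 1 = 0
  Fairview: 2 − 0 = 2
Fairview has the best Copeland score.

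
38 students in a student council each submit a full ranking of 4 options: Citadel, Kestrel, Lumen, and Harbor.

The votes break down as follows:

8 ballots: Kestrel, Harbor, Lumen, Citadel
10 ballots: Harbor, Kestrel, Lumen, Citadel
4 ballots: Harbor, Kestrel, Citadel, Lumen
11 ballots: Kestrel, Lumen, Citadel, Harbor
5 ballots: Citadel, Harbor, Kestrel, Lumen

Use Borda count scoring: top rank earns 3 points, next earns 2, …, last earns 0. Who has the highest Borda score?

Kestrel

Borda scores:
  Citadel: 8·0 + 10·0 + 4·1 + 11·1 + 5·3 = 30
  Kestrel: 8·3 + 10·2 + 4·2 + 11·3 + 5·1 = 90
  Lumen: 8·1 + 10·1 + 4·0 + 11·2 + 5·0 = 40
  Harbor: 8·2 + 10·3 + 4·3 + 11·0 + 5·2 = 68
Kestrel has the highest total.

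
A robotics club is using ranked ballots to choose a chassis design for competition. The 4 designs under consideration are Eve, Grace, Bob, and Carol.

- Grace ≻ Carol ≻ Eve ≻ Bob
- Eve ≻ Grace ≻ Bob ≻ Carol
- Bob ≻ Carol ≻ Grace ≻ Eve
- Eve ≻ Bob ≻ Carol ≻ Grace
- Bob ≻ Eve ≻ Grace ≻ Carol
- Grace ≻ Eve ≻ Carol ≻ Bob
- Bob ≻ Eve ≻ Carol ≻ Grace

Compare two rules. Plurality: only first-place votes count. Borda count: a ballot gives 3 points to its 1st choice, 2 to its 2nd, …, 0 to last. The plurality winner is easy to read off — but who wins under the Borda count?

Eve

Plurality first-place counts: Eve 2, Grace 2, Bob 3, Carol 0 → Bob.
Borda totals: Eve 13, Grace 10, Bob 12, Carol 7 → Eve.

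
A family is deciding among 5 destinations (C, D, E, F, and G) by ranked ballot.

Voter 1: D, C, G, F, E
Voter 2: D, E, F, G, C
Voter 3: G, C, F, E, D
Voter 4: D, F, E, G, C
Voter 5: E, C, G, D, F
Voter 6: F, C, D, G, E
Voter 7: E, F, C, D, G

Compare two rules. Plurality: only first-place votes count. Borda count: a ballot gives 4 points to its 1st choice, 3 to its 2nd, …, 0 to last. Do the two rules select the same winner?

Yes

Plurality first-place counts: C 0, D 3, E 2, F 1, G 1 → D.
Borda totals: C 14, D 16, E 14, F 15, G 11 → D.
The two rules agree on D.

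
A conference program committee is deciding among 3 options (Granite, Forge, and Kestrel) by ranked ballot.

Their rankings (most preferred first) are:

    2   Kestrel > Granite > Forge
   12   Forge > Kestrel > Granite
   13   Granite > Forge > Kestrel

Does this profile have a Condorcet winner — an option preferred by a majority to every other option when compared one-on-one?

No

Head-to-head results (27 voters total):
Granite vs Forge: Granite wins 15–12.
Granite vs Kestrel: Kestrel wins 14–13.
Forge vs Kestrel: Forge wins 25–2.
No candidate beats all others: Granite beats Forge beats Kestrel beats Granite, a majority cycle.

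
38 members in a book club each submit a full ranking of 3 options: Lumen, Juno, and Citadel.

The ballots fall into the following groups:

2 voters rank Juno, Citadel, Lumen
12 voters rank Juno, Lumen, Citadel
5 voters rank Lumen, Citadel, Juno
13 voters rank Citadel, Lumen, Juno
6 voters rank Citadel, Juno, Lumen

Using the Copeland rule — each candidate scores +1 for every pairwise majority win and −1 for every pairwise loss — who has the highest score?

Citadel

Pairwise results:
  Lumen vs Juno: Juno wins 20–18.
  Lumen vs Citadel: Citadel wins 21–17.
  Juno vs Citadel: Citadel wins 24–14.
Copeland scores (wins − losses):
  Lumen: 0 − 2 = -2
  Juno: 1 − 1 = 0
  Citadel: 2 − 0 = 2
Citadel has the best Copeland score.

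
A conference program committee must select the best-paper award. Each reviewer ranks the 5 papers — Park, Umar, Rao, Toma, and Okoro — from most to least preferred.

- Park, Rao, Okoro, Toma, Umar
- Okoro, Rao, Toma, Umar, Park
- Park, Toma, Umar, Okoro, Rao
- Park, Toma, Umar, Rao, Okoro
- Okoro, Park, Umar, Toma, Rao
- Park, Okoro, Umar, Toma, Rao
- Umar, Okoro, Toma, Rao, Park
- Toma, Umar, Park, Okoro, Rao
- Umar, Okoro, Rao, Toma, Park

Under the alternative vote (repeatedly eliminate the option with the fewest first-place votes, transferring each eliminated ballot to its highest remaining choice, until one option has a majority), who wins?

Park

Round 1: Park 4, Umar 2, Okoro 2, Toma 1, Rao 0. Rao has the fewest and is eliminated.
Round 2: Park 4, Umar 2, Okoro 2, Toma 1. Toma has the fewest and is eliminated.
Round 3: Park 4, Umar 3, Okoro 2. Okoro has the fewest and is eliminated.
Round 4: Park 5, Umar 4. Park has a majority.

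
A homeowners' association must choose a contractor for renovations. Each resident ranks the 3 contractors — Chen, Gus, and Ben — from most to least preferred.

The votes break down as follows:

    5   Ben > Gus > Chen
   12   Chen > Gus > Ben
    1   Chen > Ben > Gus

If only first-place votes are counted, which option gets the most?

Chen

First-place vote totals:
  Chen: 13
  Gus: 0
  Ben: 5
Chen has the most first-place votes.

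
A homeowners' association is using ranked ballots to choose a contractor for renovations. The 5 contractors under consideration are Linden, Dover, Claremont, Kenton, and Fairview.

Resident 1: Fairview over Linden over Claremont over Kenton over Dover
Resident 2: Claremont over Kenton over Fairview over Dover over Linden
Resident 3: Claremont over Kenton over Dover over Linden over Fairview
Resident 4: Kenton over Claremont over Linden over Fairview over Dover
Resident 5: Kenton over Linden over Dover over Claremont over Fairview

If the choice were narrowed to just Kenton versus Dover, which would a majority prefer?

Ballots ranking Kenton above Dover: 5.
Ballots ranking Dover above Kenton: 0.
Kenton wins the head-to-head, 5–0.

Kenton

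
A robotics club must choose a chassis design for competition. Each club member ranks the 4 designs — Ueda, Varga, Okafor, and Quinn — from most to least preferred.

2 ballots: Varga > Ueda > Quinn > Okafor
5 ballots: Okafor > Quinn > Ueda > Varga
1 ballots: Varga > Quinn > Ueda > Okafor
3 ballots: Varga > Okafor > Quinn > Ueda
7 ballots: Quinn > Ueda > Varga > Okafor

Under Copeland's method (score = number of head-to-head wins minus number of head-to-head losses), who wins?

Pairwise results:
  Ueda vs Varga: Ueda wins 12–6.
  Ueda vs Okafor: Ueda wins 10–8.
  Ueda vs Quinn: Quinn wins 16–2.
  Varga vs Okafor: Varga wins 13–5.
  Varga vs Quinn: Quinn wins 12–6.
  Okafor vs Quinn: Quinn wins 10–8.
Copeland scores (wins − losses):
  Ueda: 2 − 1 = 1
  Varga: 1 − 2 = -1
  Okafor: 0 − 3 = -3
  Quinn: 3 − 0 = 3
Quinn has the best Copeland score.

Quinn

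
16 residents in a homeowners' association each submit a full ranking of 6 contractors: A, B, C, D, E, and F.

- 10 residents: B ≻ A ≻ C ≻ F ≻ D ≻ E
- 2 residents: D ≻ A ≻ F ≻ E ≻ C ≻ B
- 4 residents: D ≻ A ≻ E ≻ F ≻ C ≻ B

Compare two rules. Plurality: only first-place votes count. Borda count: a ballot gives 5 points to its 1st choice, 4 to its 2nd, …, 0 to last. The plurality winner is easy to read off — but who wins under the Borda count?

A

Plurality first-place counts: A 0, B 10, C 0, D 6, E 0, F 0 → B.
Borda totals: A 64, B 50, C 36, D 40, E 16, F 34 → A.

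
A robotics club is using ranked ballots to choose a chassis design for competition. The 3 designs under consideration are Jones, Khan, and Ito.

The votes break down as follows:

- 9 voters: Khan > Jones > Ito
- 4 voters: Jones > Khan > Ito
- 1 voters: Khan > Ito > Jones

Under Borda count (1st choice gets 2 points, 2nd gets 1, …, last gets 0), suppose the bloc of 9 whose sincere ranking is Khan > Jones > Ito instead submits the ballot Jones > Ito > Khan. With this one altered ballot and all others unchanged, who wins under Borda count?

Jones

Borda totals with the altered ballot: Jones 26, Khan 6, Ito 10.
The switch changes the winner from Khan to Jones.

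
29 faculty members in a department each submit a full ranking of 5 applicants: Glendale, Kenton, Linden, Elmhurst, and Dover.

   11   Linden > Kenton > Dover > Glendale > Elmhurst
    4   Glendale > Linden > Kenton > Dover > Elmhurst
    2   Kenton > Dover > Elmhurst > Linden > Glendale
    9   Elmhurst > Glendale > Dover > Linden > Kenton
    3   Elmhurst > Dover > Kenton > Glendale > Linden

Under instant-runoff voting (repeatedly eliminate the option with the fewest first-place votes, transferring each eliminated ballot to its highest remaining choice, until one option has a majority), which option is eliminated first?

Dover

Round 1: Elmhurst 12, Linden 11, Glendale 4, Kenton 2, Dover 0. Dover has the fewest and is eliminated.
Round 2: Elmhurst 12, Linden 11, Glendale 4, Kenton 2. Kenton has the fewest and is eliminated.
Round 3: Elmhurst 14, Linden 11, Glendale 4. Glendale has the fewest and is eliminated.
Round 4: Linden 15, Elmhurst 14. Linden has a majority.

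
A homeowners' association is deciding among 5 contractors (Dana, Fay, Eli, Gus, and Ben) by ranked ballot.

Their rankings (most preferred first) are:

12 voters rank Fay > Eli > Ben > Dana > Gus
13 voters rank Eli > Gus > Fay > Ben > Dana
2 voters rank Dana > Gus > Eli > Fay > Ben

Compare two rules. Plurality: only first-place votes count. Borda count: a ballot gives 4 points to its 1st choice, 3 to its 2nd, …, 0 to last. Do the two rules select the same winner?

Yes

Plurality first-place counts: Dana 2, Fay 12, Eli 13, Gus 0, Ben 0 → Eli.
Borda totals: Dana 20, Fay 76, Eli 92, Gus 45, Ben 37 → Eli.
The two rules agree on Eli.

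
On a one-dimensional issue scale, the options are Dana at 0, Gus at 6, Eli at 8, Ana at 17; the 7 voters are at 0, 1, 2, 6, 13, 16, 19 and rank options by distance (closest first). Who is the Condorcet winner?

Gus

With single-peaked preferences on a line, the Condorcet winner is the candidate closest to the median voter.
The median voter (position 6) is closest to Gus at 6.
Check: Gus vs Ana — voters closer to Gus: 4 of 7.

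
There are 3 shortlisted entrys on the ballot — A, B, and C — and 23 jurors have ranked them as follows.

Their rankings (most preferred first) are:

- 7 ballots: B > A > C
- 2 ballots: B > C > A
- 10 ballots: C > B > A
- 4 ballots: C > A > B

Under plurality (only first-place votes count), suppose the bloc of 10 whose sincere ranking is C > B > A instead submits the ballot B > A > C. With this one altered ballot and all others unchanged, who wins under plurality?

B

First-place totals with the altered ballot: A 0, B 19, C 4.
The switch changes the winner from C to B.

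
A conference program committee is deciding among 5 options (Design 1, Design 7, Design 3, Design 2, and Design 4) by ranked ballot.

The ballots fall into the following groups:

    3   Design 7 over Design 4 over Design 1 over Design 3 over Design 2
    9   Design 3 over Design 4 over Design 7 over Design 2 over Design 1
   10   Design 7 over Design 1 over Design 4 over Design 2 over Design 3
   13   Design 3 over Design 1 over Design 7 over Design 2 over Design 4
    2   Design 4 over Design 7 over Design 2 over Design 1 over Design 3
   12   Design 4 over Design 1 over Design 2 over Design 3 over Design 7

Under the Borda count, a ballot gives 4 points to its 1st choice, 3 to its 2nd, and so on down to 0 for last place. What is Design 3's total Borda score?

Borda scores:
  Design 1: 3·2 + 9·0 + 10·3 + 13·3 + 2·1 + 12·3 = 113
  Design 7: 3·4 + 9·2 + 10·4 + 13·2 + 2·3 + 12·0 = 102
  Design 3: 3·1 + 9·4 + 10·0 + 13·4 + 2·0 + 12·1 = 103
  Design 2: 3·0 + 9·1 + 10·1 + 13·1 + 2·2 + 12·2 = 60
  Design 4: 3·3 + 9·3 + 10·2 + 13·0 + 2·4 + 12·4 = 112

103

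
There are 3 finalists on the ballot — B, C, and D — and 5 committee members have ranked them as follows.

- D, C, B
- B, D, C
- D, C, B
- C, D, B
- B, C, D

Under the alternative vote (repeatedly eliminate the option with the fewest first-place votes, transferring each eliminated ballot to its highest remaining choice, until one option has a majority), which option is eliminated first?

C

Round 1: B 2, D 2, C 1. C has the fewest and is eliminated.
Round 2: D 3, B 2. D has a majority.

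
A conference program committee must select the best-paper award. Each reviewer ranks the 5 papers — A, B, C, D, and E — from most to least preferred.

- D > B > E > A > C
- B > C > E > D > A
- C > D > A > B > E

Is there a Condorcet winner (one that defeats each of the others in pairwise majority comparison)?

Head-to-head results (3 voters total):
A vs B: B wins 2–1.
A vs C: C wins 2–1.
A vs D: D wins 3–0.
A vs E: E wins 2–1.
B vs C: B wins 2–1.
B vs D: D wins 2–1.
B vs E: B wins 3–0.
C vs D: C wins 2–1.
C vs E: C wins 2–1.
D vs E: D wins 2–1.
No candidate beats all others: B beats C beats D beats B, a majority cycle.

No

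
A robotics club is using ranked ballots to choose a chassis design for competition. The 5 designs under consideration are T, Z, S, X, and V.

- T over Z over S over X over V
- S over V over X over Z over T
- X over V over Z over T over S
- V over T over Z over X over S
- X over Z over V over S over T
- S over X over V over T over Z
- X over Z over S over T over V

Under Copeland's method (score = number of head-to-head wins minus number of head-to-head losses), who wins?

Pairwise results:
  T vs Z: Z wins 4–3.
  T vs S: S wins 4–3.
  T vs X: X wins 5–2.
  T vs V: V wins 5–2.
  Z vs S: Z wins 5–2.
  Z vs X: X wins 5–2.
  Z vs V: V wins 4–3.
  S vs X: X wins 4–3.
  S vs V: S wins 4–3.
  X vs V: X wins 5–2.
Copeland scores (wins − losses):
  T: 0 − 4 = -4
  Z: 2 − 2 = 0
  S: 2 − 2 = 0
  X: 4 − 0 = 4
  V: 2 − 2 = 0
X has the best Copeland score.

X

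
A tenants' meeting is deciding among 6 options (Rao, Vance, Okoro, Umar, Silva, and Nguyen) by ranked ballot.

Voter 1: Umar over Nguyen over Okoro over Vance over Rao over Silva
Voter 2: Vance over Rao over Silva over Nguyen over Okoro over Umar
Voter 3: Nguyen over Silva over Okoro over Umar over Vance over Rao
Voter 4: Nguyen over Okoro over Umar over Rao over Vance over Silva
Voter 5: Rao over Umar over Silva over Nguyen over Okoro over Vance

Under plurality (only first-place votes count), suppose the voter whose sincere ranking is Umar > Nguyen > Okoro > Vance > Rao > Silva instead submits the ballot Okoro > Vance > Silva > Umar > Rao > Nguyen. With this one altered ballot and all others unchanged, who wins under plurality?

First-place totals with the altered ballot: Rao 1, Vance 1, Okoro 1, Umar 0, Silva 0, Nguyen 2.
The winner is unchanged: still Nguyen.

Nguyen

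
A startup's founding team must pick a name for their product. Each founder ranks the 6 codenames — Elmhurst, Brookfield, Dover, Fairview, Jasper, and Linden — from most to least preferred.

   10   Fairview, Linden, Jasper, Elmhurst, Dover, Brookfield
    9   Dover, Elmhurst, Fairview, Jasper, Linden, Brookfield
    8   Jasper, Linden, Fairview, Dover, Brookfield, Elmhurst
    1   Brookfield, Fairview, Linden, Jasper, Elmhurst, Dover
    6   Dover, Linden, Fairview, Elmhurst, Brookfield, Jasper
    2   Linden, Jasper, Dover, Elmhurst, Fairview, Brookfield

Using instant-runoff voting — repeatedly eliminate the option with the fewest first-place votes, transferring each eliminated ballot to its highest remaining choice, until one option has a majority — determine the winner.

Fairview

Round 1: Dover 15, Fairview 10, Jasper 8, Linden 2, Brookfield 1, Elmhurst 0. Elmhurst has the fewest and is eliminated.
Round 2: Dover 15, Fairview 10, Jasper 8, Linden 2, Brookfield 1. Brookfield has the fewest and is eliminated.
Round 3: Dover 15, Fairview 11, Jasper 8, Linden 2. Linden has the fewest and is eliminated.
Round 4: Dover 15, Fairview 11, Jasper 10. Jasper has the fewest and is eliminated.
Round 5: Fairview 19, Dover 17. Fairview has a majority.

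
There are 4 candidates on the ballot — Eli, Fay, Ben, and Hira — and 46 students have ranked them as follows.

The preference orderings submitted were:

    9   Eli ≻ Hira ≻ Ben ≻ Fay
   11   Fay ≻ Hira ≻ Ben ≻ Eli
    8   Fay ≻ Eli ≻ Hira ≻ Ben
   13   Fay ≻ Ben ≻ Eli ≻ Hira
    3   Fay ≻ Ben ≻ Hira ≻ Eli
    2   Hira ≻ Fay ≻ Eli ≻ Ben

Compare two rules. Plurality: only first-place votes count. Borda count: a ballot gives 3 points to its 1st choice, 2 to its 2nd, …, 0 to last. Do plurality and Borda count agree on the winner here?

Plurality first-place counts: Eli 9, Fay 35, Ben 0, Hira 2 → Fay.
Borda totals: Eli 58, Fay 109, Ben 52, Hira 57 → Fay.
The two rules agree on Fay.

Yes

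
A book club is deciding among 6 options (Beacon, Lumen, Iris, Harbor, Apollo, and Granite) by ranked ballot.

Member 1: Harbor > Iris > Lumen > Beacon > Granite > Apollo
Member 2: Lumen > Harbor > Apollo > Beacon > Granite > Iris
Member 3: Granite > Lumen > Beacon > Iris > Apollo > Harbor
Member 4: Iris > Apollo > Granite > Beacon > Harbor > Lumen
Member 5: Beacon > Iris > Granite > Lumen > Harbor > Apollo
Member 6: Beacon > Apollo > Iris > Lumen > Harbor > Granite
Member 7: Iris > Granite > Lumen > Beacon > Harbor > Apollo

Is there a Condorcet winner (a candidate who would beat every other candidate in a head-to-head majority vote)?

No

Head-to-head results (7 voters total):
Beacon vs Lumen: Lumen wins 4–3.
Beacon vs Iris: Beacon wins 4–3.
Beacon vs Harbor: Beacon wins 5–2.
Beacon vs Apollo: Beacon wins 5–2.
Beacon vs Granite: Beacon wins 4–3.
Lumen vs Iris: Iris wins 5–2.
Lumen vs Harbor: Lumen wins 5–2.
Lumen vs Apollo: Lumen wins 5–2.
Lumen vs Granite: Granite wins 4–3.
Iris vs Harbor: Iris wins 5–2.
Iris vs Apollo: Iris wins 5–2.
Iris vs Granite: Iris wins 5–2.
Harbor vs Apollo: Harbor wins 4–3.
Harbor vs Granite: Granite wins 4–3.
Apollo vs Granite: Granite wins 4–3.
No candidate beats all others: Beacon beats Iris beats Lumen beats Beacon, a majority cycle.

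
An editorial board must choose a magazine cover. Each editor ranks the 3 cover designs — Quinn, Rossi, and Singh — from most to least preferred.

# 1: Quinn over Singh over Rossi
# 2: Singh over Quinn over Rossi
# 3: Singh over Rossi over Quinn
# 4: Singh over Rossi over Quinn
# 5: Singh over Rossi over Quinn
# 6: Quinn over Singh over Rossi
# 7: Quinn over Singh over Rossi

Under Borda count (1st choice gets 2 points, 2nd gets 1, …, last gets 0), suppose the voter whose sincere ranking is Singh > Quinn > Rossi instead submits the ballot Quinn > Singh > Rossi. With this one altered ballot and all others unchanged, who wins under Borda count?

Borda totals with the altered ballot: Quinn 8, Rossi 3, Singh 10.
The winner is unchanged: still Singh.

Singh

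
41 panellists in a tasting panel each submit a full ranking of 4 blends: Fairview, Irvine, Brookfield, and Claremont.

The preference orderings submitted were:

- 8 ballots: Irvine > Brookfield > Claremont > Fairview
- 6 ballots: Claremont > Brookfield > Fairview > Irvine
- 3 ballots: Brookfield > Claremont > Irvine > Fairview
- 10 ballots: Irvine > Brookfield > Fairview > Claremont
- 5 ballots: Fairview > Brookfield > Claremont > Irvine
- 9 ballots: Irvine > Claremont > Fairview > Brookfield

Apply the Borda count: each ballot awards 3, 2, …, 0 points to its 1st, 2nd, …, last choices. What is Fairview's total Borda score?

40

Borda scores:
  Fairview: 8·0 + 6·1 + 3·0 + 10·1 + 5·3 + 9·1 = 40
  Irvine: 8·3 + 6·0 + 3·1 + 10·3 + 5·0 + 9·3 = 84
  Brookfield: 8·2 + 6·2 + 3·3 + 10·2 + 5·2 + 9·0 = 67
  Claremont: 8·1 + 6·3 + 3·2 + 10·0 + 5·1 + 9·2 = 55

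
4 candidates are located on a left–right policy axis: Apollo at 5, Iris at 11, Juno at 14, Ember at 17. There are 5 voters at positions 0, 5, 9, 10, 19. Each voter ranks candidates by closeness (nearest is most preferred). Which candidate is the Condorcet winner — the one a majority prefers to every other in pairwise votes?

Iris

With single-peaked preferences on a line, the Condorcet winner is the candidate closest to the median voter.
The median voter (position 9) is closest to Iris at 11.
Check: Iris vs Juno — voters closer to Iris: 4 of 5.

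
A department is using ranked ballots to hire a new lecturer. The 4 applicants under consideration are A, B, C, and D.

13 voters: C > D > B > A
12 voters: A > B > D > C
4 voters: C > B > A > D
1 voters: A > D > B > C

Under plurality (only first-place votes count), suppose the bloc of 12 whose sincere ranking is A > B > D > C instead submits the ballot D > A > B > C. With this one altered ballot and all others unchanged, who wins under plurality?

C

First-place totals with the altered ballot: A 1, B 0, C 17, D 12.
The winner is unchanged: still C.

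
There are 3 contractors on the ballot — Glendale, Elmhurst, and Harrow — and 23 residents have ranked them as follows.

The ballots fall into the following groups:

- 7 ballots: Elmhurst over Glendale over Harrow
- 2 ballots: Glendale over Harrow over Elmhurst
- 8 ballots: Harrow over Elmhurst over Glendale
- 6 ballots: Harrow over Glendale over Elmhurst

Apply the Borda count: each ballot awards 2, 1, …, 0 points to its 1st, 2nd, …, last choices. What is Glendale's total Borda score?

17

Borda scores:
  Glendale: 7·1 + 2·2 + 8·0 + 6·1 = 17
  Elmhurst: 7·2 + 2·0 + 8·1 + 6·0 = 22
  Harrow: 7·0 + 2·1 + 8·2 + 6·2 = 30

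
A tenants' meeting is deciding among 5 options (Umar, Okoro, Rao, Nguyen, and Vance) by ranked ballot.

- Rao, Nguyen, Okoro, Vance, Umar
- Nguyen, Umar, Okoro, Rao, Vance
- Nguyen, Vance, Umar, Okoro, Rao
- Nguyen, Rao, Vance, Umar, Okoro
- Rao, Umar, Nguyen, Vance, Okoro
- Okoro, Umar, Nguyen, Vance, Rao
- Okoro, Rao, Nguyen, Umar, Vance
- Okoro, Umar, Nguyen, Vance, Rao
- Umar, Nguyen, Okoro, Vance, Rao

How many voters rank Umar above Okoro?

Ballots ranking Umar above Okoro: 5.
Ballots ranking Okoro above Umar: 4.
So 5 of 9 voters prefer Umar to Okoro.

5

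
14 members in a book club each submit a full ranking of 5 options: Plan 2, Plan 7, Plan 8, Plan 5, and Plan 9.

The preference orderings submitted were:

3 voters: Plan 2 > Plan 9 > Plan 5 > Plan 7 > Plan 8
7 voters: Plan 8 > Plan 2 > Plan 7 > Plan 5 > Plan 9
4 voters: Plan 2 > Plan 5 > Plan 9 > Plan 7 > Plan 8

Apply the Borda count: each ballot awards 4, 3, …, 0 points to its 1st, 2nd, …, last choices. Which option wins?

Borda scores:
  Plan 2: 3·4 + 7·3 + 4·4 = 49
  Plan 7: 3·1 + 7·2 + 4·1 = 21
  Plan 8: 3·0 + 7·4 + 4·0 = 28
  Plan 5: 3·2 + 7·1 + 4·3 = 25
  Plan 9: 3·3 + 7·0 + 4·2 = 17
Plan 2 has the highest total.

Plan 2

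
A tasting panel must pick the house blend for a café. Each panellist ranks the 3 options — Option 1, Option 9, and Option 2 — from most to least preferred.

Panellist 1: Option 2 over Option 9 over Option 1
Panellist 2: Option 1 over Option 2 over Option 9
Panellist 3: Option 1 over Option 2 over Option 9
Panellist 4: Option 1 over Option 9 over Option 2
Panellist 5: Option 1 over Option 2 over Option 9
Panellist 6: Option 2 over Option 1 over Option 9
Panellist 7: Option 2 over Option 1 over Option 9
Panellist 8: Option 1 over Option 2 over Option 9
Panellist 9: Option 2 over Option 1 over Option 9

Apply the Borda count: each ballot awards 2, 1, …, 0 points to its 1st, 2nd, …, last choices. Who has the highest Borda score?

Option 1

Borda scores:
  Option 1: 0 + 2 + 2 + 2 + 2 + 1 + 1 + 2 + 1 = 13
  Option 9: 1 + 0 + 0 + 1 + 0 + 0 + 0 + 0 + 0 = 2
  Option 2: 2 + 1 + 1 + 0 + 1 + 2 + 2 + 1 + 2 = 12
Option 1 has the highest total.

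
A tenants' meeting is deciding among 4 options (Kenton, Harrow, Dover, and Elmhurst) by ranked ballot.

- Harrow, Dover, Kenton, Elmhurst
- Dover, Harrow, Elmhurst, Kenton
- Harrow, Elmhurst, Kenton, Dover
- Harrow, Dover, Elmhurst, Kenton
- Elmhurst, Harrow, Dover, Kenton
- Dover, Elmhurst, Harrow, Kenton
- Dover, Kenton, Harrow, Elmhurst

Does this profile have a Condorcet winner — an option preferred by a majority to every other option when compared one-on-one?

Yes

Head-to-head results (7 voters total):
Kenton vs Harrow: Harrow wins 6–1.
Kenton vs Dover: Dover wins 6–1.
Kenton vs Elmhurst: Elmhurst wins 5–2.
Harrow vs Dover: Harrow wins 4–3.
Harrow vs Elmhurst: Harrow wins 5–2.
Dover vs Elmhurst: Dover wins 5–2.
Harrow beats each rival — Kenton (6–1), Dover (4–3), Elmhurst (5–2) — so Harrow is the Condorcet winner.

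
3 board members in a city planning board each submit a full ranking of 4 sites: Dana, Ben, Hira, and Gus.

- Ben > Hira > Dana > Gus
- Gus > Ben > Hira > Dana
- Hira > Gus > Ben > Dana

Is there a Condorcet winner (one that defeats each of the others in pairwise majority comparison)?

No

Head-to-head results (3 voters total):
Dana vs Ben: Ben wins 3–0.
Dana vs Hira: Hira wins 3–0.
Dana vs Gus: Gus wins 2–1.
Ben vs Hira: Ben wins 2–1.
Ben vs Gus: Gus wins 2–1.
Hira vs Gus: Hira wins 2–1.
No candidate beats all others: Ben beats Hira beats Gus beats Ben, a majority cycle.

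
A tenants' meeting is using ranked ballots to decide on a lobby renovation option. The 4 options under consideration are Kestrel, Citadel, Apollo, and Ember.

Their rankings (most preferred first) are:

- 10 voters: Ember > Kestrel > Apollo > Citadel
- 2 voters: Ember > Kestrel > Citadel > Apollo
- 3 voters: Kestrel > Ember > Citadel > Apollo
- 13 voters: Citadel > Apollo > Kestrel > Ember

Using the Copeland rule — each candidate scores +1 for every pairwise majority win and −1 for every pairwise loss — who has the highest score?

Kestrel

Pairwise results:
  Kestrel vs Citadel: Kestrel wins 15–13.
  Kestrel vs Apollo: Kestrel wins 15–13.
  Kestrel vs Ember: Kestrel wins 16–12.
  Citadel vs Apollo: Citadel wins 18–10.
  Citadel vs Ember: Ember wins 15–13.
  Apollo vs Ember: Ember wins 15–13.
Copeland scores (wins − losses):
  Kestrel: 3 − 0 = 3
  Citadel: 1 − 2 = -1
  Apollo: 0 − 3 = -3
  Ember: 2 − 1 = 1
Kestrel has the best Copeland score.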